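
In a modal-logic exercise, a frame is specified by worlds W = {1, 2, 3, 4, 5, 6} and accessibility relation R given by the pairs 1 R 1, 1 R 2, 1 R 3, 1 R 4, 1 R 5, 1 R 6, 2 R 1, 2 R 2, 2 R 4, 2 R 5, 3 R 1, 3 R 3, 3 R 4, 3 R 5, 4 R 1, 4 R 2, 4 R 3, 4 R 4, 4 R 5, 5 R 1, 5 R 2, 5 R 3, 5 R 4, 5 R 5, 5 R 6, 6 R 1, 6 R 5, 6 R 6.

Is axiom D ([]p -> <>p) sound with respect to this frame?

Axiom D corresponds to the accessibility relation being serial.
Serial: yes — every world has a successor (e.g. 1 R 1).

Yes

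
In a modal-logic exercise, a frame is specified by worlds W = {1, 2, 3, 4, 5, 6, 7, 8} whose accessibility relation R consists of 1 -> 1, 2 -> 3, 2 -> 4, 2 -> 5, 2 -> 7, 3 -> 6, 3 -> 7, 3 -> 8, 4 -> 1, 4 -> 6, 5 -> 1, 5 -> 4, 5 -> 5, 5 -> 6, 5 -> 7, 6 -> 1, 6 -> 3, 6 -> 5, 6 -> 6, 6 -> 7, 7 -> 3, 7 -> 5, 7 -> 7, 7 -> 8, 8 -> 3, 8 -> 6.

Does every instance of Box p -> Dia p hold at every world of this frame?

By correspondence theory, D is valid on a frame iff R is serial.
Serial: yes — every world has a successor (e.g. 1 R 1).

Yes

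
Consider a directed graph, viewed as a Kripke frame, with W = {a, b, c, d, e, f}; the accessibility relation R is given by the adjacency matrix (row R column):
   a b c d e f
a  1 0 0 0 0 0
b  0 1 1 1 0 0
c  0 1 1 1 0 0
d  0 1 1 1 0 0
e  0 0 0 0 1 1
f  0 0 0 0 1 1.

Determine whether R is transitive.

Transitive: yes — every two-step R-path is closed by a direct edge.

Yes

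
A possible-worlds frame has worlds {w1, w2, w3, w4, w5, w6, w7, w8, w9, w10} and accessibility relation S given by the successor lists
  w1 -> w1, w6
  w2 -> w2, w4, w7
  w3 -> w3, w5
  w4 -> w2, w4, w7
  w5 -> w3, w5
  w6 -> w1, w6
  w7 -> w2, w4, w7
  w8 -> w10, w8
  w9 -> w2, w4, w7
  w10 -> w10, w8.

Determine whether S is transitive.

Yes

Transitive: yes — every two-step S-path is closed by a direct edge.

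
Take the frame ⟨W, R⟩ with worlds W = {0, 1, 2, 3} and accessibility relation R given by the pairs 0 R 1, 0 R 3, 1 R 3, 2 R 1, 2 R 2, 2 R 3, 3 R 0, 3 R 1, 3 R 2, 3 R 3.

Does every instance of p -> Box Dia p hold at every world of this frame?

The schema B characterises exactly the symmetric frames.
Symmetric: no — 0 R 1 but not 1 R 0.

No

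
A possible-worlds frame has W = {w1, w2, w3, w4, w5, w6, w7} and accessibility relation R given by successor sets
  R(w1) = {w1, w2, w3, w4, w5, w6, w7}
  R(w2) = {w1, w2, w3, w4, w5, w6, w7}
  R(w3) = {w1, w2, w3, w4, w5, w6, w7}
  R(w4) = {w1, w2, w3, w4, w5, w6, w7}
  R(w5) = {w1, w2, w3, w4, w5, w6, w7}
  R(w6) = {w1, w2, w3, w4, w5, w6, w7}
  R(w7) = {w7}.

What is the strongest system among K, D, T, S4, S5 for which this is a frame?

Serial (axiom D): yes — every world has a successor (e.g. w1 R w1).
Reflexive (axiom T): yes — every world is R-related to itself.
Transitive (axiom 4): yes — every two-step R-path is closed by a direct edge.
Euclidean (axiom 5): no — w1 R w7 and w1 R w2, but not w7 R w2.
So F validates K, D, T, S4; S5 would additionally require R to be Euclidean. The strongest is S4.

S4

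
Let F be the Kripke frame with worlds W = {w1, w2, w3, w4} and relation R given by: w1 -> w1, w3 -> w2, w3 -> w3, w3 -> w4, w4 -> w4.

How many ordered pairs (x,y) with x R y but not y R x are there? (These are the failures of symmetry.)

2

Enumerating: (w3,w2), (w3,w4).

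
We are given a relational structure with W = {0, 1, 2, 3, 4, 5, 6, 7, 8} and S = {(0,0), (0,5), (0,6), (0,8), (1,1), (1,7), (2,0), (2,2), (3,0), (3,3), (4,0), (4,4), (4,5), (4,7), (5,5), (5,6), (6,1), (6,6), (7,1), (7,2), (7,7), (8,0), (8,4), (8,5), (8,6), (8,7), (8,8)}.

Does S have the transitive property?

Transitive: no — 0 S 6 and 6 S 1, but not 0 S 1.

No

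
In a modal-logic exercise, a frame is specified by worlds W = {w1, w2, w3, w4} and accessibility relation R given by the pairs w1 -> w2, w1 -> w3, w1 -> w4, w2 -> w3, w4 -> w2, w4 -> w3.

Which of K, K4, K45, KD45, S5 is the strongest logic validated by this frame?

Transitive (axiom 4): yes — every two-step R-path is closed by a direct edge.
Euclidean (axiom 5): no — w1 R w2 and w1 R w4, but not w2 R w4.
Serial (axiom D): no — w3 has no R-successor.
Reflexive (axiom T): no — w1 is not related to itself.
So F validates K, K4; K45 would additionally require R to be Euclidean. The strongest is K4.

K4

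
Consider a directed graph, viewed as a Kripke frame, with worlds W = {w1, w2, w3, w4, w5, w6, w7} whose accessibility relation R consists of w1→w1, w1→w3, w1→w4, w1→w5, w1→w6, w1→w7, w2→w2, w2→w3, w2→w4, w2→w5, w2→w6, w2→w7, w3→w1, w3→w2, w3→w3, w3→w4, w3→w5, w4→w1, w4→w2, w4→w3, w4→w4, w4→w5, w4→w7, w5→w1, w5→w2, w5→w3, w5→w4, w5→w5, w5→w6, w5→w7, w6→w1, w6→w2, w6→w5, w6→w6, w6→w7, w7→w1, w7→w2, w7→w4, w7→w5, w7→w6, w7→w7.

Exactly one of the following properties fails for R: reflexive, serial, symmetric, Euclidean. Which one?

Reflexive: yes — every world is R-related to itself.
Serial: yes — every world has a successor (e.g. w1 R w1).
Symmetric: yes — every pair in R has its reverse in R.
Euclidean: no — w1 R w3 and w1 R w6, but not w3 R w6.
Only Euclidean fails.

Euclidean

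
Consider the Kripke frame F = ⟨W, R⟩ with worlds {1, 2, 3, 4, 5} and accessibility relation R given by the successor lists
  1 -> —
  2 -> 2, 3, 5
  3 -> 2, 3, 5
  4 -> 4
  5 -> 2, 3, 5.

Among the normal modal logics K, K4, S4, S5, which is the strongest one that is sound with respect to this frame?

Transitive (axiom 4): yes — every two-step R-path is closed by a direct edge.
Reflexive (axiom T): no — 1 is not related to itself.
Euclidean (axiom 5): yes — any two successors of a common world are R-related.
So F validates K, K4; S4 would additionally require R to be reflexive. The strongest is K4.

K4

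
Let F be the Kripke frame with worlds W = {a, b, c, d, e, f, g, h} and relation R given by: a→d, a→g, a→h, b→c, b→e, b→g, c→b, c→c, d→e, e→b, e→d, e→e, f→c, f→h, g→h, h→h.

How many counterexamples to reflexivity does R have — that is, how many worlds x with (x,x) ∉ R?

Enumerating: a, b, d, f, g.

5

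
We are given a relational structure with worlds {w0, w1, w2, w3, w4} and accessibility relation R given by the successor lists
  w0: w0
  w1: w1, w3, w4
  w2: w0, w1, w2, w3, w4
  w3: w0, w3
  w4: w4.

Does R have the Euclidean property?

No

Euclidean: no — w1 R w3 and w1 R w4, but not w3 R w4.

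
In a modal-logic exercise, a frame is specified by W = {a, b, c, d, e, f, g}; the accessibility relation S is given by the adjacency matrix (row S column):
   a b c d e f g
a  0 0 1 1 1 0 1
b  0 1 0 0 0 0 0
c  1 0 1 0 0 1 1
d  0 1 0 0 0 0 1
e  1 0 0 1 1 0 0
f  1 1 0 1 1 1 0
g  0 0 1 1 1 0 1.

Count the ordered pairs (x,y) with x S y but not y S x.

Enumerating: (a,d), (a,g), (c,f), (d,b), (e,d), (f,a), (f,b), (f,d), (f,e), (g,e).

10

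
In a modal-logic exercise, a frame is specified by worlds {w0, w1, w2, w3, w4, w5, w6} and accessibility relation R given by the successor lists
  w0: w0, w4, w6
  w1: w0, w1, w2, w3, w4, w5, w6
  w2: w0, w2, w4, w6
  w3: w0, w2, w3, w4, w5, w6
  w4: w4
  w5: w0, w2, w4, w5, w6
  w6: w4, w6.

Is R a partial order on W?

Reflexive: yes — every world is R-related to itself.
Transitive: yes — every two-step R-path is closed by a direct edge.
Antisymmetric: yes — no distinct pair is related both ways.
So R is a partial order.

Yes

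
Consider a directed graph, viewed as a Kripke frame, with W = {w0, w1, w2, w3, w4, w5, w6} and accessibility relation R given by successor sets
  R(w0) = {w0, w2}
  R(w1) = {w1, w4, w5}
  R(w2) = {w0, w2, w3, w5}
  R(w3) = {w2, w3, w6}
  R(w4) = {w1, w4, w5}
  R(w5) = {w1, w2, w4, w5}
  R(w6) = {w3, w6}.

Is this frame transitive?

Transitive: no — w0 R w2 and w2 R w3, but not w0 R w3.

No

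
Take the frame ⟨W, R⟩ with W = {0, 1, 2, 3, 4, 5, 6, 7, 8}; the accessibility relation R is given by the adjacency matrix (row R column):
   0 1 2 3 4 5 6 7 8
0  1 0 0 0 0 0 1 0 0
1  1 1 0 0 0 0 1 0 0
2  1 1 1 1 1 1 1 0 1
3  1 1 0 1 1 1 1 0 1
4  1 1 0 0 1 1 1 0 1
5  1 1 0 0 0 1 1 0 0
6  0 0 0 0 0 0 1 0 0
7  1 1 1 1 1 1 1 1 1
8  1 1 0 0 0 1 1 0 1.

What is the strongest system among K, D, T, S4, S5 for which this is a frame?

Serial (axiom D): yes — every world has a successor (e.g. 0 R 0).
Reflexive (axiom T): yes — every world is R-related to itself.
Transitive (axiom 4): yes — every two-step R-path is closed by a direct edge.
Euclidean (axiom 5): no — 1 R 6 and 1 R 0, but not 6 R 0.
So F validates K, D, T, S4; S5 would additionally require R to be Euclidean. The strongest is S4.

S4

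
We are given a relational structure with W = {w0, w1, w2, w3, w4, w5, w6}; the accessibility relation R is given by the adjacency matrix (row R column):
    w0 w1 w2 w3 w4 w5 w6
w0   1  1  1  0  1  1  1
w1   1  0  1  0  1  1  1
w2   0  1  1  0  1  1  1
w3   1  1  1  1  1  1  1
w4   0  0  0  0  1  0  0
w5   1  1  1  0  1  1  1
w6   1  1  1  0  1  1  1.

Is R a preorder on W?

Reflexive: no — w1 is not related to itself.
Transitive: no — w2 R w1 and w1 R w0, but not w2 R w0.
So R is not a preorder.

No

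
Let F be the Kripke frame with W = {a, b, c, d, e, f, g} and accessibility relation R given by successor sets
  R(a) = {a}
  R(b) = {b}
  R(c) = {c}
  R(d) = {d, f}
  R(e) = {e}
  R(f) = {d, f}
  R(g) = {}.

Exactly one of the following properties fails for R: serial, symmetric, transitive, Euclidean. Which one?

serial

Serial: no — g has no R-successor.
Symmetric: yes — every pair in R has its reverse in R.
Transitive: yes — every two-step R-path is closed by a direct edge.
Euclidean: yes — any two successors of a common world are R-related.
Only serial fails.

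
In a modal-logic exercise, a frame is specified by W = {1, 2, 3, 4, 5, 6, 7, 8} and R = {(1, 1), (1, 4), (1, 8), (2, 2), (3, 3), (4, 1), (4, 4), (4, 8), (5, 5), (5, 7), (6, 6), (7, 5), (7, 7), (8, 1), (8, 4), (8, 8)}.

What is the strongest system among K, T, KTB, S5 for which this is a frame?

Reflexive (axiom T): yes — every world is R-related to itself.
Symmetric (axiom B): yes — every pair in R has its reverse in R.
Euclidean (axiom 5): yes — any two successors of a common world are R-related.
So F validates K, T, KTB, S5. The strongest is S5.

S5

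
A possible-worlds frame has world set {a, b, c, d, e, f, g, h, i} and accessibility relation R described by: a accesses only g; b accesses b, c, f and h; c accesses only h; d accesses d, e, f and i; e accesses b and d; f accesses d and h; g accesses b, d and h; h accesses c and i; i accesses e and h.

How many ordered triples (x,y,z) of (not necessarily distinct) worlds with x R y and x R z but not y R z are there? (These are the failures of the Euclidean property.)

39

Enumerating: (a,g,g), (b,c,b), (b,c,c), (b,c,f), (b,f,b), (b,f,c), (b,f,f), (b,h,b), (b,h,f), (b,h,h), (c,h,h), (d,e,e), … and 27 more.
Total: 39.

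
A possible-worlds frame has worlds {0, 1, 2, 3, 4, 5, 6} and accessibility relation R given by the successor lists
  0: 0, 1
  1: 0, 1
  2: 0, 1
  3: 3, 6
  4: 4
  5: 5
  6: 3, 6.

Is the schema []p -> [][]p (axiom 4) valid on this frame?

Yes

Axiom 4 corresponds to the accessibility relation being transitive.
Transitive: yes — every two-step R-path is closed by a direct edge.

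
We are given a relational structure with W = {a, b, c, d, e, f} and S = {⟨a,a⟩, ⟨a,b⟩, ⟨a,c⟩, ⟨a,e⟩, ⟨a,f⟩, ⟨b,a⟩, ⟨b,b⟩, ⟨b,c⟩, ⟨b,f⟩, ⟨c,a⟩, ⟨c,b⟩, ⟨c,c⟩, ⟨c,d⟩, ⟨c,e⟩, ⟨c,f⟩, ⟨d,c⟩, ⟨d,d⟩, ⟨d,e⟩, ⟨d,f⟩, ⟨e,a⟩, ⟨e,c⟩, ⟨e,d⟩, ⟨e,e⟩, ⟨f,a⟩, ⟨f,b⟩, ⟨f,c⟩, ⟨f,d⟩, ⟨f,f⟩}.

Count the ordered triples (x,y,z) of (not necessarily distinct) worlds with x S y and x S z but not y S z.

Enumerating: (a,b,e), (a,e,b), (a,e,f), (a,f,e), (c,a,d), (c,b,d), (c,b,e), (c,d,a), (c,d,b), (c,e,b), (c,e,f), (c,f,e), … and 8 more.
Total: 20.

20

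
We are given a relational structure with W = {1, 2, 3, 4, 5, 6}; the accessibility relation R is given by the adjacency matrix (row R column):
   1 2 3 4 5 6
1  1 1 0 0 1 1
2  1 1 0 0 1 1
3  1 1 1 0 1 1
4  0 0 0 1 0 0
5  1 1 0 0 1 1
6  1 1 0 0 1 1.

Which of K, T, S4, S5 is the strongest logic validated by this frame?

Reflexive (axiom T): yes — every world is R-related to itself.
Transitive (axiom 4): yes — every two-step R-path is closed by a direct edge.
Euclidean (axiom 5): no — 3 R 1 and 3 R 3, but not 1 R 3.
So F validates K, T, S4; S5 would additionally require R to be Euclidean. The strongest is S4.

S4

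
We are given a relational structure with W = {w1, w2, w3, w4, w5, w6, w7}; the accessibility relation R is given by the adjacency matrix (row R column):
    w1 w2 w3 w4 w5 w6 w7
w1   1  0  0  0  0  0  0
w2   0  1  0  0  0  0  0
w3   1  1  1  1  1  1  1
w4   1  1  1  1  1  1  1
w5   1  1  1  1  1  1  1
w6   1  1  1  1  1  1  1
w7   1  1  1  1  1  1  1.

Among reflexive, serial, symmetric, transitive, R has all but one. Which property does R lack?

Reflexive: yes — every world is R-related to itself.
Serial: yes — every world has a successor (e.g. w1 R w1).
Symmetric: no — w3 R w1 but not w1 R w3.
Transitive: yes — every two-step R-path is closed by a direct edge.
Only symmetric fails.

symmetric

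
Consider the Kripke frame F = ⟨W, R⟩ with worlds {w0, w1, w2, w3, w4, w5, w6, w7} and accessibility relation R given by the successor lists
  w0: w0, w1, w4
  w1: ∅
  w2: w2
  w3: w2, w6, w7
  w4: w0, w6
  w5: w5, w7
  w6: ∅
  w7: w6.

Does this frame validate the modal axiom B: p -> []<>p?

No

The schema B characterises exactly the symmetric frames.
Symmetric: no — w0 R w1 but not w1 R w0.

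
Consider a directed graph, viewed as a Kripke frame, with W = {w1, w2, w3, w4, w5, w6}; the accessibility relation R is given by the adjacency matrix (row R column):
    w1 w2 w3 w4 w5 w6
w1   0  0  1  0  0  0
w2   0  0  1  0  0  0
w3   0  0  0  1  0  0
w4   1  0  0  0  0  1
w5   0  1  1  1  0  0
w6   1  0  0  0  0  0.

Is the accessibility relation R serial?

Serial: yes — every world has a successor (e.g. w1 R w3).

Yes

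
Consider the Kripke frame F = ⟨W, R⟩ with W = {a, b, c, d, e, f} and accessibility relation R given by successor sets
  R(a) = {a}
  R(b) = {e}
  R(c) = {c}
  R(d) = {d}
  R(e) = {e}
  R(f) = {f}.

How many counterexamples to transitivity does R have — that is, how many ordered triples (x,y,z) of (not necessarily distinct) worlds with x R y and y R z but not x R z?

R is transitive; there are no such tuples.

0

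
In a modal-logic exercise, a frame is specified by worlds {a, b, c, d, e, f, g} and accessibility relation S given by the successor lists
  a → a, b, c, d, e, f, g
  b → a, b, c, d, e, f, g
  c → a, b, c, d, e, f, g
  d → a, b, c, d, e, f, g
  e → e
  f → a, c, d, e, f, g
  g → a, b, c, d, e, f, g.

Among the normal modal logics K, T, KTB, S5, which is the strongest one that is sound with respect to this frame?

Reflexive (axiom T): yes — every world is S-related to itself.
Symmetric (axiom B): no — a S e but not e S a.
Euclidean (axiom 5): no — a S e and a S b, but not e S b.
So F validates K, T; KTB would additionally require S to be symmetric. The strongest is T.

T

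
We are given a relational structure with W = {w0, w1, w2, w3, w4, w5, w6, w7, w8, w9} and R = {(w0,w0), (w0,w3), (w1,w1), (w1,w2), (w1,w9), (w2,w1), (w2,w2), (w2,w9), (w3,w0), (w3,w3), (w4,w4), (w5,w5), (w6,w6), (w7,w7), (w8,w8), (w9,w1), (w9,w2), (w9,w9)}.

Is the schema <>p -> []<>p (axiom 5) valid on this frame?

The schema 5 characterises exactly the Euclidean frames.
Euclidean: yes — any two successors of a common world are R-related.

Yes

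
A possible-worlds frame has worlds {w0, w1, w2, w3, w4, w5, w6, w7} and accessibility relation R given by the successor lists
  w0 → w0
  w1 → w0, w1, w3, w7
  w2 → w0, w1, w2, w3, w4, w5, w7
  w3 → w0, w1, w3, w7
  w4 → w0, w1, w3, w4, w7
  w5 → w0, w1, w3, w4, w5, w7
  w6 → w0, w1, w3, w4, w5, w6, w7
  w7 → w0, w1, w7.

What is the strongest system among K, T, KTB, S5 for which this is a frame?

Reflexive (axiom T): yes — every world is R-related to itself.
Symmetric (axiom B): no — w1 R w0 but not w0 R w1.
Euclidean (axiom 5): no — w1 R w0 and w1 R w3, but not w0 R w3.
So F validates K, T; KTB would additionally require R to be symmetric. The strongest is T.

T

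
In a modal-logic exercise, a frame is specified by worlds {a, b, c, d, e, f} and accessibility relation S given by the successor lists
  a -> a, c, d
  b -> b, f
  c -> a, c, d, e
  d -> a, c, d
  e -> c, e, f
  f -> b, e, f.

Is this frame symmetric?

Symmetric: yes — every pair in S has its reverse in S.

Yes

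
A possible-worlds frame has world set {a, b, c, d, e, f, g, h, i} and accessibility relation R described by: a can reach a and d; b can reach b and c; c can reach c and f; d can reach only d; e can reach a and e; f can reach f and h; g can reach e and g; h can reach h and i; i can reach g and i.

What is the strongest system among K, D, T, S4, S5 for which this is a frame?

Serial (axiom D): yes — every world has a successor (e.g. a R a).
Reflexive (axiom T): yes — every world is R-related to itself.
Transitive (axiom 4): no — b R c and c R f, but not b R f.
Euclidean (axiom 5): no — a R d and a R a, but not d R a.
So F validates K, D, T; S4 would additionally require R to be transitive. The strongest is T.

T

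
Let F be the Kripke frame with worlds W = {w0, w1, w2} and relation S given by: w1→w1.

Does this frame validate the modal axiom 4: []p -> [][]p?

Yes

Axiom 4 corresponds to the accessibility relation being transitive.
Transitive: yes — every two-step S-path is closed by a direct edge.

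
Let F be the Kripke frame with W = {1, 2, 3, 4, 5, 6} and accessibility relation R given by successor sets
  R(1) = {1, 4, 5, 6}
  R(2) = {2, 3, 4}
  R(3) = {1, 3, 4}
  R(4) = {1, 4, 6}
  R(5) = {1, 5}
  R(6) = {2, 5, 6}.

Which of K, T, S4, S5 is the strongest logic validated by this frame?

Reflexive (axiom T): yes — every world is R-related to itself.
Transitive (axiom 4): no — 1 R 6 and 6 R 2, but not 1 R 2.
Euclidean (axiom 5): no — 1 R 4 and 1 R 5, but not 4 R 5.
So F validates K, T; S4 would additionally require R to be transitive. The strongest is T.

T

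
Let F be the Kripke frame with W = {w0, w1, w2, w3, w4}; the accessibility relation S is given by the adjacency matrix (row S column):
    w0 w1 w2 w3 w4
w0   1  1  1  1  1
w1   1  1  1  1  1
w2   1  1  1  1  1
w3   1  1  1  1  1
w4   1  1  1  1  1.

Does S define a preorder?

Reflexive: yes — every world is S-related to itself.
Transitive: yes — every two-step S-path is closed by a direct edge.
So S is a preorder.

Yes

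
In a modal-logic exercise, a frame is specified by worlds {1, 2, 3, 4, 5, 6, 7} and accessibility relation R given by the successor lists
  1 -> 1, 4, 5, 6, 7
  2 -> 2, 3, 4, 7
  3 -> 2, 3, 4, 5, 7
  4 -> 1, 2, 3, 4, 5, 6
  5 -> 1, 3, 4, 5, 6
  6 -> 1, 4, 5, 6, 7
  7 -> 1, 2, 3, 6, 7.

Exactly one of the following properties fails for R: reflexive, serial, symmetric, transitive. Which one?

transitive

Reflexive: yes — every world is R-related to itself.
Serial: yes — every world has a successor (e.g. 1 R 1).
Symmetric: yes — every pair in R has its reverse in R.
Transitive: no — 1 R 4 and 4 R 2, but not 1 R 2.
Only transitive fails.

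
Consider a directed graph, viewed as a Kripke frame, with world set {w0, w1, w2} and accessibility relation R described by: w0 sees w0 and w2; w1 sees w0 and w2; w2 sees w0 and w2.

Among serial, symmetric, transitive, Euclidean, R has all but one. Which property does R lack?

symmetric

Serial: yes — every world has a successor (e.g. w0 R w0).
Symmetric: no — w1 R w0 but not w0 R w1.
Transitive: yes — every two-step R-path is closed by a direct edge.
Euclidean: yes — any two successors of a common world are R-related.
Only symmetric fails.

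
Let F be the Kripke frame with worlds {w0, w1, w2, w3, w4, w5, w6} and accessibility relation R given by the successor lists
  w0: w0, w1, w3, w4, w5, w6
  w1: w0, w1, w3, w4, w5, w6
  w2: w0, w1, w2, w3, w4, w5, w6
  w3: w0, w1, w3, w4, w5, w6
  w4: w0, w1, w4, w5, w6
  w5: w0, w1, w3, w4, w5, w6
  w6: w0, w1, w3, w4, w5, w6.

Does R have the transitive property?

Transitive: no — w4 R w0 and w0 R w3, but not w4 R w3.

No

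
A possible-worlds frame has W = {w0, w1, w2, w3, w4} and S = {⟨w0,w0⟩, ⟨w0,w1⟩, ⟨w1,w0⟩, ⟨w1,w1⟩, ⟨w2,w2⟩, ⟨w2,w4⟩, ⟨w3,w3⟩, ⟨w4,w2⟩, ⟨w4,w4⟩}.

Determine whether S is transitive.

Transitive: yes — every two-step S-path is closed by a direct edge.

Yes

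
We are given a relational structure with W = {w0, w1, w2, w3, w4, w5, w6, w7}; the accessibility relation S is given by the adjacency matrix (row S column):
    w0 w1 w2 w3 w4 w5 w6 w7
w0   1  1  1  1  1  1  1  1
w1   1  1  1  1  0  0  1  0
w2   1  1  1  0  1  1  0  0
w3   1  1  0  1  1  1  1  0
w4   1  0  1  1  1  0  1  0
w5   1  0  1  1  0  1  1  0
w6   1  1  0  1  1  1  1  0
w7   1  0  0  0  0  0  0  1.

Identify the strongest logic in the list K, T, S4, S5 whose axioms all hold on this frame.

T

Reflexive (axiom T): yes — every world is S-related to itself.
Transitive (axiom 4): no — w1 S w0 and w0 S w4, but not w1 S w4.
Euclidean (axiom 5): no — w0 S w1 and w0 S w4, but not w1 S w4.
So F validates K, T; S4 would additionally require S to be transitive. The strongest is T.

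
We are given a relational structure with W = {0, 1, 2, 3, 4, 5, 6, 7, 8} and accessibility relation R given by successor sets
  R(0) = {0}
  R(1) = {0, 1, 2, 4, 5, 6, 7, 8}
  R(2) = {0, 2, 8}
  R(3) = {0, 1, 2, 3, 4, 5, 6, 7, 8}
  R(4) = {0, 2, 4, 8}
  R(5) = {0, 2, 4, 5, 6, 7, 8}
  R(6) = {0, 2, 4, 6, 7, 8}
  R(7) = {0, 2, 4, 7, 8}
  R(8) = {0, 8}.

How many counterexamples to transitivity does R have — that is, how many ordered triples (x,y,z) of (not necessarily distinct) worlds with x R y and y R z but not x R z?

0

R is transitive; there are no such tuples.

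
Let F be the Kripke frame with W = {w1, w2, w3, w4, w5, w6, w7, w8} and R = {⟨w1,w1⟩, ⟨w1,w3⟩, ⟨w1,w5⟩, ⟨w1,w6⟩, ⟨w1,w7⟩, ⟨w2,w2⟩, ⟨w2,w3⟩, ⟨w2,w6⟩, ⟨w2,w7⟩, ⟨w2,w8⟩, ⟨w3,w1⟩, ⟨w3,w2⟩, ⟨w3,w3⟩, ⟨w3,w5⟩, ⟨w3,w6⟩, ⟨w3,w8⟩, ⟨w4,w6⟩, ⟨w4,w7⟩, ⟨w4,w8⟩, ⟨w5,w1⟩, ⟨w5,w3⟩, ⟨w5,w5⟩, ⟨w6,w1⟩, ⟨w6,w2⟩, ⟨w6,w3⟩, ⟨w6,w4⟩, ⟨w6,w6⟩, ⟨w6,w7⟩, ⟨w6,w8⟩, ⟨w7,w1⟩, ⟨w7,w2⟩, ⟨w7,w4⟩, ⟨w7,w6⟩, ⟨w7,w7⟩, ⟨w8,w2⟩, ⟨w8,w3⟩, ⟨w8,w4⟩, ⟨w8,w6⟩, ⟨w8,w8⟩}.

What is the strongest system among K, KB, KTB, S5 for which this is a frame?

Symmetric (axiom B): yes — every pair in R has its reverse in R.
Reflexive (axiom T): no — w4 is not related to itself.
Euclidean (axiom 5): no — w1 R w3 and w1 R w7, but not w3 R w7.
So F validates K, KB; KTB would additionally require R to be reflexive. The strongest is KB.

KB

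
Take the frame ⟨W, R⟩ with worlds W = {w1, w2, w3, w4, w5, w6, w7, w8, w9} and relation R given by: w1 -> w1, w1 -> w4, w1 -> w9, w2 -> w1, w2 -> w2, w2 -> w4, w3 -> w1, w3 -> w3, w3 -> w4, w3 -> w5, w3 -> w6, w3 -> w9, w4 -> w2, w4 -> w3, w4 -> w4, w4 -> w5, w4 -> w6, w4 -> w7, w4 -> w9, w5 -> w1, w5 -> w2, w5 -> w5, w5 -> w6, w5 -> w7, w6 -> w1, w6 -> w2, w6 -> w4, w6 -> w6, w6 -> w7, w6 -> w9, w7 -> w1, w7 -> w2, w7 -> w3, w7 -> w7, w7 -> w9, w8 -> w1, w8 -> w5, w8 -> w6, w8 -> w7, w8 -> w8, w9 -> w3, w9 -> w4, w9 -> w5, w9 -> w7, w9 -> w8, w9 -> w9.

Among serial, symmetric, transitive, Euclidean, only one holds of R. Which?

Serial: yes — every world has a successor (e.g. w1 R w1).
Symmetric: no — w1 R w4 but not w4 R w1.
Transitive: no — w1 R w4 and w4 R w2, but not w1 R w2.
Euclidean: no — w2 R w4 and w2 R w1, but not w4 R w1.
Only serial holds.

serial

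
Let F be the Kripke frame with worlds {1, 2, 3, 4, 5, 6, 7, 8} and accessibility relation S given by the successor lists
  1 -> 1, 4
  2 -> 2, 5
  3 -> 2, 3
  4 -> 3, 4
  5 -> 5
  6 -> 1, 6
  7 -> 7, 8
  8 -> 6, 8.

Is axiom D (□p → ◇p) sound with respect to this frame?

The schema D characterises exactly the serial frames.
Serial: yes — every world has a successor (e.g. 1 S 1).

Yes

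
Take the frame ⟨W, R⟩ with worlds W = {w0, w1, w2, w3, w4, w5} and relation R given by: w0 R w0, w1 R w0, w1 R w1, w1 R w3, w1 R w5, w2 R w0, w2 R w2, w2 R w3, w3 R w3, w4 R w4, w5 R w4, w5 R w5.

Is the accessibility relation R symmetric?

Symmetric: no — w1 R w0 but not w0 R w1.

No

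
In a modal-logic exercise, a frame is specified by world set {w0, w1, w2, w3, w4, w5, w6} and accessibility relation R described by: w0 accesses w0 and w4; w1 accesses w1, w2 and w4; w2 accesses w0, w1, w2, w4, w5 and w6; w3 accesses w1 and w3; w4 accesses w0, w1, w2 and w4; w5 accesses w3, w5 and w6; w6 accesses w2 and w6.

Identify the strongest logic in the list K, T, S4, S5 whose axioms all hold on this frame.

Reflexive (axiom T): yes — every world is R-related to itself.
Transitive (axiom 4): no — w0 R w4 and w4 R w1, but not w0 R w1.
Euclidean (axiom 5): no — w2 R w0 and w2 R w1, but not w0 R w1.
So F validates K, T; S4 would additionally require R to be transitive. The strongest is T.

T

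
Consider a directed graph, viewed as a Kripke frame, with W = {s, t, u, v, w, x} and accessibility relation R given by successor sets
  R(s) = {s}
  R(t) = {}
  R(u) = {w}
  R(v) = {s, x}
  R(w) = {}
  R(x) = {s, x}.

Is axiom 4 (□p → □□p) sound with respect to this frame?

The schema 4 characterises exactly the transitive frames.
Transitive: yes — every two-step R-path is closed by a direct edge.

Yes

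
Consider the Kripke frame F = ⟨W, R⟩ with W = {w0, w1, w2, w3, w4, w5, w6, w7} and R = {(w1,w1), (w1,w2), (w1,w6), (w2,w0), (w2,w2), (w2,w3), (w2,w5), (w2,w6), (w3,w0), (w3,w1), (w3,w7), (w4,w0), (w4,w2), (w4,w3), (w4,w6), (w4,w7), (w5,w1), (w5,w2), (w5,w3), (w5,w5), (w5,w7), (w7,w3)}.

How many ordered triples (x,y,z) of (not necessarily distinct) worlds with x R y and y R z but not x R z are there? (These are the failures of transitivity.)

Enumerating: (w1,w2,w0), (w1,w2,w3), (w1,w2,w5), (w2,w3,w1), (w2,w3,w7), (w2,w5,w1), (w2,w5,w7), (w3,w1,w2), (w3,w1,w6), (w3,w7,w3), (w4,w2,w5), (w4,w3,w1), … and 7 more.
Total: 19.

19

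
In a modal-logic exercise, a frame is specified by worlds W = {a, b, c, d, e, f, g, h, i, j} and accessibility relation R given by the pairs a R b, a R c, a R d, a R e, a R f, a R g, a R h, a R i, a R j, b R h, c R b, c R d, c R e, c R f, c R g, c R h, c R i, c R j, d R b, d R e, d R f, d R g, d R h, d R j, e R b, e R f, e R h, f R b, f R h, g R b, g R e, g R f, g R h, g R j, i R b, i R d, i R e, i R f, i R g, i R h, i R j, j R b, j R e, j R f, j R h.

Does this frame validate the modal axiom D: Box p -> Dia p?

No

By correspondence theory, D is valid on a frame iff R is serial.
Serial: no — h has no R-successor.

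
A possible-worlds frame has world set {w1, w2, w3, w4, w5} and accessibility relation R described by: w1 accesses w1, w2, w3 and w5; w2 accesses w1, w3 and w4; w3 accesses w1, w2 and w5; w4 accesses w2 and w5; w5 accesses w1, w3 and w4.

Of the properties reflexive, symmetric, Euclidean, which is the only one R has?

symmetric

Reflexive: no — w2 is not related to itself.
Symmetric: yes — every pair in R has its reverse in R.
Euclidean: no — w1 R w2 and w1 R w5, but not w2 R w5.
Only symmetric holds.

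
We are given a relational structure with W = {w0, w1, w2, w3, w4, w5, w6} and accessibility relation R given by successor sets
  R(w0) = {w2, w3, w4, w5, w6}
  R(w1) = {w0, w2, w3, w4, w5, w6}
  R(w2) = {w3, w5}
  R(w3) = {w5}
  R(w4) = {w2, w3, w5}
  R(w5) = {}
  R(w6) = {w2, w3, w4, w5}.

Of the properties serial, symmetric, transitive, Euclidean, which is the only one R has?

Serial: no — w5 has no R-successor.
Symmetric: no — w0 R w2 but not w2 R w0.
Transitive: yes — every two-step R-path is closed by a direct edge.
Euclidean: no — w0 R w2 and w0 R w4, but not w2 R w4.
Only transitive holds.

transitive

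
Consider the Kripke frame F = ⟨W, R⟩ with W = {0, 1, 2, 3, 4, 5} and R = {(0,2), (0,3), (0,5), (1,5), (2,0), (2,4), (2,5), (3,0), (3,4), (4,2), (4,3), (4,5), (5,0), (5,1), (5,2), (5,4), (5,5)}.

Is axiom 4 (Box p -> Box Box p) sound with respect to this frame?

By correspondence theory, 4 is valid on a frame iff R is transitive.
Transitive: no — 0 R 2 and 2 R 4, but not 0 R 4.

No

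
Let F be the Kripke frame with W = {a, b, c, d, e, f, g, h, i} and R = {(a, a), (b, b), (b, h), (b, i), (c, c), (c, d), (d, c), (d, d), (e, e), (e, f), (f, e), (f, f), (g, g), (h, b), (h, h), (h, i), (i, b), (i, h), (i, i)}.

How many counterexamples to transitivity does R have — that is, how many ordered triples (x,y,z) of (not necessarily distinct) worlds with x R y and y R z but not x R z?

R is transitive; there are no such tuples.

0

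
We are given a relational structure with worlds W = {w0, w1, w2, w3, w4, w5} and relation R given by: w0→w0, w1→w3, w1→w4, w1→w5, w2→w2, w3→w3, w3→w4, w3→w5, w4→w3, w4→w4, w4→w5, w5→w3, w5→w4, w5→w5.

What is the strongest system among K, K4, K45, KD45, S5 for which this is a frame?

Transitive (axiom 4): yes — every two-step R-path is closed by a direct edge.
Euclidean (axiom 5): yes — any two successors of a common world are R-related.
Serial (axiom D): yes — every world has a successor (e.g. w0 R w0).
Reflexive (axiom T): no — w1 is not related to itself.
So F validates K, K4, K45, KD45; S5 would additionally require R to be reflexive. The strongest is KD45.

KD45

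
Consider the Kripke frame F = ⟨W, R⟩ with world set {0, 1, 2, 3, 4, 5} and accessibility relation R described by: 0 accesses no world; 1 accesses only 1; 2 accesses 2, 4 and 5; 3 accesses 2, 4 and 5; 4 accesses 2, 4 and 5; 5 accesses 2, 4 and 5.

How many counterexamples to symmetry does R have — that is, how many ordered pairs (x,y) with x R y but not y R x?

Enumerating: (3,2), (3,4), (3,5).

3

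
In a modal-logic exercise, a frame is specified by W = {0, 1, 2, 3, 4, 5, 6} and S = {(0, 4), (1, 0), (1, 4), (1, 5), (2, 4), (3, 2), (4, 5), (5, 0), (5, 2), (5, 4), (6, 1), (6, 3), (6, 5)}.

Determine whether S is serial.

Yes

Serial: yes — every world has a successor (e.g. 0 S 4).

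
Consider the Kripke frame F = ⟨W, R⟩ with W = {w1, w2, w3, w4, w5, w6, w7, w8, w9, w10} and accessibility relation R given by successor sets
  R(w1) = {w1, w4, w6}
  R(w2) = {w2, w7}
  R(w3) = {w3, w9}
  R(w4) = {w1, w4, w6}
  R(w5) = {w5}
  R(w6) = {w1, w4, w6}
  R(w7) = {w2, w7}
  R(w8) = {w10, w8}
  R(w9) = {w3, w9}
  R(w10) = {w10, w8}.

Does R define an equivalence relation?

Reflexive: yes — every world is R-related to itself.
Symmetric: yes — every pair in R has its reverse in R.
Transitive: yes — every two-step R-path is closed by a direct edge.
So R is an equivalence relation.

Yes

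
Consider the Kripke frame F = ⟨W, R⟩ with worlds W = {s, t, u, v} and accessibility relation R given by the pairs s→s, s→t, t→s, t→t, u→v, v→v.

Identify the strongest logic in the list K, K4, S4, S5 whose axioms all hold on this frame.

K4

Transitive (axiom 4): yes — every two-step R-path is closed by a direct edge.
Reflexive (axiom T): no — u is not related to itself.
Euclidean (axiom 5): yes — any two successors of a common world are R-related.
So F validates K, K4; S4 would additionally require R to be reflexive. The strongest is K4.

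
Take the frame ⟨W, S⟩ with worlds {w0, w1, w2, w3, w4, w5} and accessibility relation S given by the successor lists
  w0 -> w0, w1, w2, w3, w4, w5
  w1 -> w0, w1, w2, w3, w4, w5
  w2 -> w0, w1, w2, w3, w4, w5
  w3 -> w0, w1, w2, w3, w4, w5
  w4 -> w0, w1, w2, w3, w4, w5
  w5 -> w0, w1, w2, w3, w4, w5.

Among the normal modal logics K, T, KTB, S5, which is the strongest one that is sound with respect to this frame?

Reflexive (axiom T): yes — every world is S-related to itself.
Symmetric (axiom B): yes — every pair in S has its reverse in S.
Euclidean (axiom 5): yes — any two successors of a common world are S-related.
So F validates K, T, KTB, S5. The strongest is S5.

S5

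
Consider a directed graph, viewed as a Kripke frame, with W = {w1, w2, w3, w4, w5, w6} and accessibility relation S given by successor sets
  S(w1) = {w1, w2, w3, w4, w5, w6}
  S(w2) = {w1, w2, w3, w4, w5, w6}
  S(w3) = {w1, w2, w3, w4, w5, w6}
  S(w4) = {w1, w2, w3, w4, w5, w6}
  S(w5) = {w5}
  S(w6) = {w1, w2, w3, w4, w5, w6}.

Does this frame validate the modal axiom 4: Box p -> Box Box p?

By correspondence theory, 4 is valid on a frame iff S is transitive.
Transitive: yes — every two-step S-path is closed by a direct edge.

Yes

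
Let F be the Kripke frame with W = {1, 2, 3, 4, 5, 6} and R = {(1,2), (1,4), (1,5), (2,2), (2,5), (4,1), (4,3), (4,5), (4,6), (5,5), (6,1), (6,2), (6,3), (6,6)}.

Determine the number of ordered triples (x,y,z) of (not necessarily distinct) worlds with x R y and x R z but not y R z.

27

Enumerating: (1,2,4), (1,4,2), (1,4,4), (1,5,2), (1,5,4), (2,5,2), (4,1,1), (4,1,3), (4,1,6), (4,3,1), (4,3,3), (4,3,5), … and 15 more.
Total: 27.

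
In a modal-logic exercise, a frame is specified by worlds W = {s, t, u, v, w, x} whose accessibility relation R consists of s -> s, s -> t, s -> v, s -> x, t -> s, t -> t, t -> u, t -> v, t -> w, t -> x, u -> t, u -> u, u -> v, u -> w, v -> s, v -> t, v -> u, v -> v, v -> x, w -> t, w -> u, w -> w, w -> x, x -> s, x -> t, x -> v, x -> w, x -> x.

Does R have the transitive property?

Transitive: no — s R t and t R u, but not s R u.

No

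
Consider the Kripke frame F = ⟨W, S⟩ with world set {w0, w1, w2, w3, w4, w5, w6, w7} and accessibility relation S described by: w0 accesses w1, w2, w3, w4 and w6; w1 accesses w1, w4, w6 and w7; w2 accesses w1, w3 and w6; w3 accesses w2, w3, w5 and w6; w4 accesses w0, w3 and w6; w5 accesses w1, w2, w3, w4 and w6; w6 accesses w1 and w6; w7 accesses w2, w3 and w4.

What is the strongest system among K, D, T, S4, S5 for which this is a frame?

D

Serial (axiom D): yes — every world has a successor (e.g. w0 S w1).
Reflexive (axiom T): no — w0 is not related to itself.
Transitive (axiom 4): no — w0 S w1 and w1 S w7, but not w0 S w7.
Euclidean (axiom 5): no — w0 S w1 and w0 S w2, but not w1 S w2.
So F validates K, D; T would additionally require S to be reflexive. The strongest is D.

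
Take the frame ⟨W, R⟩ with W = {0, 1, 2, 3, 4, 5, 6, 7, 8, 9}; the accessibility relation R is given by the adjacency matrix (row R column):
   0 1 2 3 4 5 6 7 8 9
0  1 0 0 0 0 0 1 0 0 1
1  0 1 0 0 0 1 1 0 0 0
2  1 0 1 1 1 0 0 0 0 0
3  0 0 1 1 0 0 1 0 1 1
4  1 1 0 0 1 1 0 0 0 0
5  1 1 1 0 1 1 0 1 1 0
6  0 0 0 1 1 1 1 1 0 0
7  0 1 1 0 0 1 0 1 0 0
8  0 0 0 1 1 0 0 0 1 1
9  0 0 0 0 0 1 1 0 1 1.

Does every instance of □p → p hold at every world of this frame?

Yes

The schema T characterises exactly the reflexive frames.
Reflexive: yes — every world is R-related to itself.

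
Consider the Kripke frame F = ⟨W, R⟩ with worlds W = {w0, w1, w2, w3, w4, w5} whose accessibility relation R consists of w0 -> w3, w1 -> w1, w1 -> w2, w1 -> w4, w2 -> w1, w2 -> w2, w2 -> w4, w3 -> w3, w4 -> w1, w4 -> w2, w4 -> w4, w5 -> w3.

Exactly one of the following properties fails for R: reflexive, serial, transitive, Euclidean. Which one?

Reflexive: no — w0 is not related to itself.
Serial: yes — every world has a successor (e.g. w0 R w3).
Transitive: yes — every two-step R-path is closed by a direct edge.
Euclidean: yes — any two successors of a common world are R-related.
Only reflexive fails.

reflexive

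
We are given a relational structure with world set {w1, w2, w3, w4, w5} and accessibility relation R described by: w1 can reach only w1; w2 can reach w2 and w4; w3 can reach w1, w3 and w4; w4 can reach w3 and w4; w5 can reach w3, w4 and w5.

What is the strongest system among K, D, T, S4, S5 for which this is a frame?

Serial (axiom D): yes — every world has a successor (e.g. w1 R w1).
Reflexive (axiom T): yes — every world is R-related to itself.
Transitive (axiom 4): no — w2 R w4 and w4 R w3, but not w2 R w3.
Euclidean (axiom 5): no — w3 R w1 and w3 R w4, but not w1 R w4.
So F validates K, D, T; S4 would additionally require R to be transitive. The strongest is T.

T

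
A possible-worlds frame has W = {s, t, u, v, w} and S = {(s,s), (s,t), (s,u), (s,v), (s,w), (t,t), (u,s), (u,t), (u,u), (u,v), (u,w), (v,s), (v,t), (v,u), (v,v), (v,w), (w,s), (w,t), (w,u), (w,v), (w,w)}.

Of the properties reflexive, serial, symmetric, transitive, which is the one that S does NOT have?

symmetric

Reflexive: yes — every world is S-related to itself.
Serial: yes — every world has a successor (e.g. s S s).
Symmetric: no — s S t but not t S s.
Transitive: yes — every two-step S-path is closed by a direct edge.
Only symmetric fails.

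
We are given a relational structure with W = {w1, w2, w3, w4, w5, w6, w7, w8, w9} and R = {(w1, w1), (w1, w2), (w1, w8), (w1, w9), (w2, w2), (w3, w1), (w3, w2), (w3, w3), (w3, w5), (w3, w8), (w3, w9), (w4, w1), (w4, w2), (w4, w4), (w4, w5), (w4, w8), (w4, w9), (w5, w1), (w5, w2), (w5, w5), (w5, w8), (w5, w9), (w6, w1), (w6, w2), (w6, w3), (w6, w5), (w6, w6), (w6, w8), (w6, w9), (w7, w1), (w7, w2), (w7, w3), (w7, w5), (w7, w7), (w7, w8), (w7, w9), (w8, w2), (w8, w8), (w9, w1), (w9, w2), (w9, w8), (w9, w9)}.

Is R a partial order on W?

No

Reflexive: yes — every world is R-related to itself.
Transitive: yes — every two-step R-path is closed by a direct edge.
Antisymmetric: no — w1 R w9 and w9 R w1 with w1 ≠ w9.
So R is not a partial order.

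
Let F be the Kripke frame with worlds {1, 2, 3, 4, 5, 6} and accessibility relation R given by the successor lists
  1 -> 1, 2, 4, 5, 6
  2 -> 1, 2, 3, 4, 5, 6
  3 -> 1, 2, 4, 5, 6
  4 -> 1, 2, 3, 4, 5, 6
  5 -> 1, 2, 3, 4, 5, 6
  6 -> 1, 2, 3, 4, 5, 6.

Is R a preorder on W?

No

Reflexive: no — 3 is not related to itself.
Transitive: no — 1 R 2 and 2 R 3, but not 1 R 3.
So R is not a preorder.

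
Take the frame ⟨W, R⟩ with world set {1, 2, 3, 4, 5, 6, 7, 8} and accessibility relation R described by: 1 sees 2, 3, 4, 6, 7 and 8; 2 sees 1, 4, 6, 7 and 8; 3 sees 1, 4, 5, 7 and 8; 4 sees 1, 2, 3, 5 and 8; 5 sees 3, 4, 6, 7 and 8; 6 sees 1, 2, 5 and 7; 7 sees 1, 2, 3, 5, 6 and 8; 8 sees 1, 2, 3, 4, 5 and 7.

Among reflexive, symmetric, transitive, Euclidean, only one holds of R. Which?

symmetric

Reflexive: no — 1 is not related to itself.
Symmetric: yes — every pair in R has its reverse in R.
Transitive: no — 1 R 3 and 3 R 5, but not 1 R 5.
Euclidean: no — 1 R 2 and 1 R 3, but not 2 R 3.
Only symmetric holds.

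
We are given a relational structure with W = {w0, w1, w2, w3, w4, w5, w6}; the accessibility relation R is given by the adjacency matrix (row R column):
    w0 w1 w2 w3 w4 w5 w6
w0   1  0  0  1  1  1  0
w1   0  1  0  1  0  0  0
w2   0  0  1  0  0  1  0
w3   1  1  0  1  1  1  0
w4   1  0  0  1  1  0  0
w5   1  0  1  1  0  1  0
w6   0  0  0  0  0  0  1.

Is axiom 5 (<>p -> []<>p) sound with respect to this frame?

Axiom 5 corresponds to the accessibility relation being Euclidean.
Euclidean: no — w0 R w4 and w0 R w5, but not w4 R w5.

No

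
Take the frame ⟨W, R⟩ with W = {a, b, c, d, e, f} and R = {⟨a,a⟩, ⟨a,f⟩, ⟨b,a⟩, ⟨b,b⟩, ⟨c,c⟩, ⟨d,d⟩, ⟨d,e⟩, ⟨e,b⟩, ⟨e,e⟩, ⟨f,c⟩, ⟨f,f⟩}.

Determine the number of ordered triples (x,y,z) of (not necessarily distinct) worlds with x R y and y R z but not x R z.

Enumerating: (a,f,c), (b,a,f), (d,e,b), (e,b,a).

4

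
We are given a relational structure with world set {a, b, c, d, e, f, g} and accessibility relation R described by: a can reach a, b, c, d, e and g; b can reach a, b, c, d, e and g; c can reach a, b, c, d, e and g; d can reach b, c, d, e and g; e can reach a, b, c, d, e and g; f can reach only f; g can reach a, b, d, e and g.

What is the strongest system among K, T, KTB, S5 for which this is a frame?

T

Reflexive (axiom T): yes — every world is R-related to itself.
Symmetric (axiom B): no — a R d but not d R a.
Euclidean (axiom 5): no — a R g and a R c, but not g R c.
So F validates K, T; KTB would additionally require R to be symmetric. The strongest is T.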